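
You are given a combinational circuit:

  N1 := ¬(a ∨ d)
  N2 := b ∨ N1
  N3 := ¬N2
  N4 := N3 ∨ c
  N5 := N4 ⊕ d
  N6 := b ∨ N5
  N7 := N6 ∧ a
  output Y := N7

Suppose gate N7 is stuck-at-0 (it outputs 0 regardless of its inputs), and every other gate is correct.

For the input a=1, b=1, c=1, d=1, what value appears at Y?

0

Propagate with N7 forced: N1=0, N2=1, N3=0, N4=1, N5=0, N6=1, N7=0 [stuck-at-0].
So Y = 0. (Without the fault it would be 1.)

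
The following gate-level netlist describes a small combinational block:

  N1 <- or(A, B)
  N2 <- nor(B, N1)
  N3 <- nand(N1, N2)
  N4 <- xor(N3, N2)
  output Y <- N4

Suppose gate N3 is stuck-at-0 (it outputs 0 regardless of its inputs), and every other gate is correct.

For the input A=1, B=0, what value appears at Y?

Propagate with N3 forced: N1=1, N2=0, N3=0 [stuck-at-0], N4=0.
So Y = 0. (Without the fault it would be 1.)

0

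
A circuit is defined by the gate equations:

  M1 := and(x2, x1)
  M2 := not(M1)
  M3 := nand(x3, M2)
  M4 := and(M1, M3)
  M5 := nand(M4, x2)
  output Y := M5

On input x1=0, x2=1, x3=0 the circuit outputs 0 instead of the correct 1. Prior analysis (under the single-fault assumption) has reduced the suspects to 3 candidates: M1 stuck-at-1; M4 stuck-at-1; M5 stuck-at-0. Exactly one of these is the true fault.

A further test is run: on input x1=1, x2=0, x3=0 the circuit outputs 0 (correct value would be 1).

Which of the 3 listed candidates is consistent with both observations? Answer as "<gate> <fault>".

M5 stuck-at-0

Evaluate each candidate on input x1=1, x2=0, x3=0:
  M1 stuck-at-1: M1=1 [stuck-at-1], M2=0, M3=1, M4=1, M5=1 → 1 — eliminated
  M4 stuck-at-1: M1=0, M2=1, M3=1, M4=1 [stuck-at-1], M5=1 → 1 — eliminated
  M5 stuck-at-0: M1=0, M2=1, M3=1, M4=0, M5=0 [stuck-at-0] → 0 — matches
Only M5 stuck-at-0 reproduces the observed 0.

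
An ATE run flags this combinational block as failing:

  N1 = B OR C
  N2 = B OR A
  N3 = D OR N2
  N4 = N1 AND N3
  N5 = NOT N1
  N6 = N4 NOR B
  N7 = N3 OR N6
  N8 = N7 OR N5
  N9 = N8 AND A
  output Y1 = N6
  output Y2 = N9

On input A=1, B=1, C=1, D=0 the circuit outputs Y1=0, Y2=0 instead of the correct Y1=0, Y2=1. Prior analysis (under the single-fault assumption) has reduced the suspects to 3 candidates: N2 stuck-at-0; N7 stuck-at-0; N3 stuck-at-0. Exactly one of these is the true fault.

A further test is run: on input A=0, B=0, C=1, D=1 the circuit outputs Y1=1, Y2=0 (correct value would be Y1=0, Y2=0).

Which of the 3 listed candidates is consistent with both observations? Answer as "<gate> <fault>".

N3 stuck-at-0

Evaluate each candidate on input A=0, B=0, C=1, D=1:
  N2 stuck-at-0: N1=1, N2=0 [stuck-at-0], N3=1, N4=1, N5=0, N6=0, N7=1, N8=1, N9=0 → Y1=0, Y2=0 — eliminated
  N7 stuck-at-0: N1=1, N2=0, N3=1, N4=1, N5=0, N6=0, N7=0 [stuck-at-0], N8=0, N9=0 → Y1=0, Y2=0 — eliminated
  N3 stuck-at-0: N1=1, N2=0, N3=0 [stuck-at-0], N4=0, N5=0, N6=1, N7=1, N8=1, N9=0 → Y1=1, Y2=0 — matches
Only N3 stuck-at-0 reproduces the observed Y1=1, Y2=0.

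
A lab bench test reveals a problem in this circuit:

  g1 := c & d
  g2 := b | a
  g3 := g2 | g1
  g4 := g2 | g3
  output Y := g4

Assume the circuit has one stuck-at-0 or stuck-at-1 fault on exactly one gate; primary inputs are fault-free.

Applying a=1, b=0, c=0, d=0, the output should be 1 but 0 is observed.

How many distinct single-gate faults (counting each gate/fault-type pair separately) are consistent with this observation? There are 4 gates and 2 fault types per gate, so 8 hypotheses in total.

Fault-free: g1=0, g2=1, g3=1, g4=1 → 1. Observed 0.
  g1 stuck-at-0: output 1 ✗
  g1 stuck-at-1: output 1 ✗
  g2 stuck-at-0: output 0 ✓
  g2 stuck-at-1: output 1 ✗
  g3 stuck-at-0: output 1 ✗
  g3 stuck-at-1: output 1 ✗
  g4 stuck-at-0: output 0 ✓
  g4 stuck-at-1: output 1 ✗
Consistent faults: {g2 stuck-at-0, g4 stuck-at-0} — 2 in all.

2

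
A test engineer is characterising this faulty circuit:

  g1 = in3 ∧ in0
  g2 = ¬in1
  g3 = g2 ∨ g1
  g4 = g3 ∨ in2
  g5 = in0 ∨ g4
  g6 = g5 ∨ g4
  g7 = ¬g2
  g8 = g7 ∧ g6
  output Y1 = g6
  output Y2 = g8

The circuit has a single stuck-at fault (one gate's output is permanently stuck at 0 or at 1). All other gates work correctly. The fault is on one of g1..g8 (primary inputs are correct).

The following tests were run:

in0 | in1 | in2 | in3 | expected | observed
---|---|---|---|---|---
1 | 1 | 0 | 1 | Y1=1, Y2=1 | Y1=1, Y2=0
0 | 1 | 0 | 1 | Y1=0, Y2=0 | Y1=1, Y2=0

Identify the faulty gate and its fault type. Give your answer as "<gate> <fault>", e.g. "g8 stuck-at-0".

g2 stuck-at-1

Fault-free values for test 1 (in0=1, in1=1, in2=0, in3=1): g1=1, g2=0, g3=1, g4=1, g5=1, g6=1, g7=1, g8=1, giving Y1=1, Y2=1. Observed Y1=1, Y2=0.
Test 1: faults giving observed Y1=1, Y2=0 are {g2 stuck-at-1, g7 stuck-at-0, g8 stuck-at-0}.
Test 2 (in0=0, in1=1, in2=0, in3=1): fault-free g1=0, g2=0, g3=0, g4=0, g5=0, g6=0, g7=1, g8=0 → Y1=0, Y2=0; observed Y1=1, Y2=0. Eliminates g7 stuck-at-0, g8 stuck-at-0.
Only g2 stuck-at-1 is consistent with every test.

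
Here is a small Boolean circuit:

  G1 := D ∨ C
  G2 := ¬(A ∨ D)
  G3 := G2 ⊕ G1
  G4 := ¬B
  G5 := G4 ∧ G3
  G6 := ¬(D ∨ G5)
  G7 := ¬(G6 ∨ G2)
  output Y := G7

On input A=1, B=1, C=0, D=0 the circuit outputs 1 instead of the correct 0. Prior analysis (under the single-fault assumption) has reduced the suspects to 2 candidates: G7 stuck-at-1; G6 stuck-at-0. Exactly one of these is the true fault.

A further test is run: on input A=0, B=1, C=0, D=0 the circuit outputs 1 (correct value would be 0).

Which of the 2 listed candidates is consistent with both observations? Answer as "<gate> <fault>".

G7 stuck-at-1

Evaluate each candidate on input A=0, B=1, C=0, D=0:
  G7 stuck-at-1: G1=0, G2=1, G3=1, G4=0, G5=0, G6=1, G7=1 [stuck-at-1] → 1 — matches
  G6 stuck-at-0: G1=0, G2=1, G3=1, G4=0, G5=0, G6=0 [stuck-at-0], G7=0 → 0 — eliminated
Only G7 stuck-at-1 reproduces the observed 1.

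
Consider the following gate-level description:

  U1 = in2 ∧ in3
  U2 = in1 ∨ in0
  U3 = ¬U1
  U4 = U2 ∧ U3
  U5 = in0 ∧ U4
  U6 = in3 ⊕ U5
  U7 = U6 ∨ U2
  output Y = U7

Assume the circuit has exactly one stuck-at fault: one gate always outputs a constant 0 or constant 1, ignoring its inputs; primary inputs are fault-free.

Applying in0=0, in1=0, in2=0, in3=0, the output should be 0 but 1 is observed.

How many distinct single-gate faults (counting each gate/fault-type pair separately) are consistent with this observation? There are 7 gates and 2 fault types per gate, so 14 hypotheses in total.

4

Fault-free: U1=0, U2=0, U3=1, U4=0, U5=0, U6=0, U7=0 → 0. Observed 1.
  U1 stuck-at-0: output 0 ✗
  U1 stuck-at-1: output 0 ✗
  U2 stuck-at-0: output 0 ✗
  U2 stuck-at-1: output 1 ✓
  U3 stuck-at-0: output 0 ✗
  U3 stuck-at-1: output 0 ✗
  U4 stuck-at-0: output 0 ✗
  U4 stuck-at-1: output 0 ✗
  U5 stuck-at-0: output 0 ✗
  U5 stuck-at-1: output 1 ✓
  U6 stuck-at-0: output 0 ✗
  U6 stuck-at-1: output 1 ✓
  U7 stuck-at-0: output 0 ✗
  U7 stuck-at-1: output 1 ✓
Consistent faults: {U2 stuck-at-1, U5 stuck-at-1, U6 stuck-at-1, U7 stuck-at-1} — 4 in all.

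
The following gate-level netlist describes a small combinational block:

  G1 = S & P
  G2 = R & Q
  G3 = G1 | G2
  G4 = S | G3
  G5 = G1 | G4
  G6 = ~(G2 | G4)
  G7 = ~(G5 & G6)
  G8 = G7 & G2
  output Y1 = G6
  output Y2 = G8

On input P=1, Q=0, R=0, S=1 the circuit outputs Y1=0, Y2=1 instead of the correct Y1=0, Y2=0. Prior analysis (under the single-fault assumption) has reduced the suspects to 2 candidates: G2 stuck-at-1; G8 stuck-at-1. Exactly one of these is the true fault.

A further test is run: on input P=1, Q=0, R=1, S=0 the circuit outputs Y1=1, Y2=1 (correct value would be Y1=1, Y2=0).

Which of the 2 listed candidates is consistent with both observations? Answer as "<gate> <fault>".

Evaluate each candidate on input P=1, Q=0, R=1, S=0:
  G2 stuck-at-1: G1=0, G2=1 [stuck-at-1], G3=1, G4=1, G5=1, G6=0, G7=1, G8=1 → Y1=0, Y2=1 — eliminated
  G8 stuck-at-1: G1=0, G2=0, G3=0, G4=0, G5=0, G6=1, G7=1, G8=1 [stuck-at-1] → Y1=1, Y2=1 — matches
Only G8 stuck-at-1 reproduces the observed Y1=1, Y2=1.

G8 stuck-at-1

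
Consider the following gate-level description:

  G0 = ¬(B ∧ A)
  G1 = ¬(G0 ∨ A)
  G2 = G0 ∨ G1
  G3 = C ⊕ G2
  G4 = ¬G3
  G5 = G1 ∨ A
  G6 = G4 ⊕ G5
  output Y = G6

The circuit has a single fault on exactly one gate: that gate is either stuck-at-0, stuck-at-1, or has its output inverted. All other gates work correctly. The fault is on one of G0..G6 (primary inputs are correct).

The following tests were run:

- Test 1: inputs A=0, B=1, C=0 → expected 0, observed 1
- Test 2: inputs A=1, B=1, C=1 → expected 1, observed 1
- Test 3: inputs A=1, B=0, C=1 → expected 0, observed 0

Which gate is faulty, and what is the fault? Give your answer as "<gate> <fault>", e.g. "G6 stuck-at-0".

Fault-free values for test 1 (A=0, B=1, C=0): G0=1, G1=0, G2=1, G3=1, G4=0, G5=0, G6=0, giving Y=0. Observed 1.
Test 1: faults giving observed 1 are {G0 stuck-at-0, G0 inverted output, G1 stuck-at-1, G1 inverted output, G2 stuck-at-0, G2 inverted output, G3 stuck-at-0, G3 inverted output, G4 stuck-at-1, G4 inverted output, G5 stuck-at-1, G5 inverted output, G6 stuck-at-1, G6 inverted output}.
Test 2 (A=1, B=1, C=1): fault-free G0=0, G1=0, G2=0, G3=1, G4=0, G5=1, G6=1 → 1; observed 1. Eliminates G0 inverted output, G1 stuck-at-1, G1 inverted output, G2 inverted output, G3 stuck-at-0, G3 inverted output, G4 stuck-at-1, G4 inverted output, G5 inverted output, G6 inverted output.
Test 3 (A=1, B=0, C=1): fault-free G0=1, G1=0, G2=1, G3=0, G4=1, G5=1, G6=0 → 0; observed 0. Eliminates G0 stuck-at-0, G2 stuck-at-0, G6 stuck-at-1.
Only G5 stuck-at-1 is consistent with every test.

G5 stuck-at-1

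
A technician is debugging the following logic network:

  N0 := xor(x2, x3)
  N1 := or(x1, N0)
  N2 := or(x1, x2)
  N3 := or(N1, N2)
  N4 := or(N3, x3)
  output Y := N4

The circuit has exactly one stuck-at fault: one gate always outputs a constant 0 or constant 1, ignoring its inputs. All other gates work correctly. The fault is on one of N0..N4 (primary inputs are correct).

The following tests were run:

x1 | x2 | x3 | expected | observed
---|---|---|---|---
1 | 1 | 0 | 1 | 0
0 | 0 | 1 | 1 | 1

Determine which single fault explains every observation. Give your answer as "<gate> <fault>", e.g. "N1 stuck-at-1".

Fault-free values for test 1 (x1=1, x2=1, x3=0): N0=1, N1=1, N2=1, N3=1, N4=1, giving Y=1. Observed 0.
Test 1: faults giving observed 0 are {N3 stuck-at-0, N4 stuck-at-0}.
Test 2 (x1=0, x2=0, x3=1): fault-free N0=1, N1=1, N2=0, N3=1, N4=1 → 1; observed 1. Eliminates N4 stuck-at-0.
Only N3 stuck-at-0 is consistent with every test.

N3 stuck-at-0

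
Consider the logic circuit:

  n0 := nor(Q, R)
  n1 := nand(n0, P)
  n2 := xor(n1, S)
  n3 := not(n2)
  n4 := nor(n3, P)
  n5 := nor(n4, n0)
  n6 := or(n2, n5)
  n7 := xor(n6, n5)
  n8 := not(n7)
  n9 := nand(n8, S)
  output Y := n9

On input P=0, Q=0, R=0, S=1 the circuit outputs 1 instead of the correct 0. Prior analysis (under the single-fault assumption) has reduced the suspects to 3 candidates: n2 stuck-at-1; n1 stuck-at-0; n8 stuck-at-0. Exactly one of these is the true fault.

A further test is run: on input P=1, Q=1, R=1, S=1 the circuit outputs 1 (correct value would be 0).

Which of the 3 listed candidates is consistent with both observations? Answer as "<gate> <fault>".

Evaluate each candidate on input P=1, Q=1, R=1, S=1:
  n2 stuck-at-1: n0=0, n1=1, n2=1 [stuck-at-1], n3=0, n4=0, n5=1, n6=1, n7=0, n8=1, n9=0 → 0 — eliminated
  n1 stuck-at-0: n0=0, n1=0 [stuck-at-0], n2=1, n3=0, n4=0, n5=1, n6=1, n7=0, n8=1, n9=0 → 0 — eliminated
  n8 stuck-at-0: n0=0, n1=1, n2=0, n3=1, n4=0, n5=1, n6=1, n7=0, n8=0 [stuck-at-0], n9=1 → 1 — matches
Only n8 stuck-at-0 reproduces the observed 1.

n8 stuck-at-0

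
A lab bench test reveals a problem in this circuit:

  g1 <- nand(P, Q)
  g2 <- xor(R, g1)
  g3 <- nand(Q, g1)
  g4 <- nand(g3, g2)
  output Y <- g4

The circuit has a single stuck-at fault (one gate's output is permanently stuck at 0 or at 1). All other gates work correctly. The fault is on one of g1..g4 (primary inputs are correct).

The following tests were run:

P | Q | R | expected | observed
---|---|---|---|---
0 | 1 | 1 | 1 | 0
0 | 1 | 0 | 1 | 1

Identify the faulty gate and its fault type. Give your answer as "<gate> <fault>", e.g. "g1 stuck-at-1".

g1 stuck-at-0

Fault-free values for test 1 (P=0, Q=1, R=1): g1=1, g2=0, g3=0, g4=1, giving Y=1. Observed 0.
Test 1: faults giving observed 0 are {g1 stuck-at-0, g4 stuck-at-0}.
Test 2 (P=0, Q=1, R=0): fault-free g1=1, g2=1, g3=0, g4=1 → 1; observed 1. Eliminates g4 stuck-at-0.
Only g1 stuck-at-0 is consistent with every test.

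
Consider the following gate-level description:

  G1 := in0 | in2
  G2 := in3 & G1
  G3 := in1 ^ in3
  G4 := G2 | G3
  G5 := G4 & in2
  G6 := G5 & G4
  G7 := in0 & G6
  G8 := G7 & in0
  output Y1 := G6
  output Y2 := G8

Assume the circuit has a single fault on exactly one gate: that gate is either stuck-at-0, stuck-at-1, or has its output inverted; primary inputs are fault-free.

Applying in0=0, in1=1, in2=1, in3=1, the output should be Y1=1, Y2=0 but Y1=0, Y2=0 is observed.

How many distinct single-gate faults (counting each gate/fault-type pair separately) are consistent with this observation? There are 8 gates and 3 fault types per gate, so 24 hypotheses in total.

10

Fault-free: G1=1, G2=1, G3=0, G4=1, G5=1, G6=1, G7=0, G8=0 → Y1=1, Y2=0. Observed Y1=0, Y2=0.
  G1: stuck-at-0, inverted output ✓; others ✗
  G2: stuck-at-0, inverted output ✓; others ✗
  G3: none of the 3 fault types match ✗
  G4: stuck-at-0, inverted output ✓; others ✗
  G5: stuck-at-0, inverted output ✓; others ✗
  G6: stuck-at-0, inverted output ✓; others ✗
  G7: none of the 3 fault types match ✗
  G8: none of the 3 fault types match ✗
Consistent faults: {G1 stuck-at-0, G1 inverted output, G2 stuck-at-0, G2 inverted output, G4 stuck-at-0, G4 inverted output, G5 stuck-at-0, G5 inverted output, G6 stuck-at-0, G6 inverted output} — 10 in all.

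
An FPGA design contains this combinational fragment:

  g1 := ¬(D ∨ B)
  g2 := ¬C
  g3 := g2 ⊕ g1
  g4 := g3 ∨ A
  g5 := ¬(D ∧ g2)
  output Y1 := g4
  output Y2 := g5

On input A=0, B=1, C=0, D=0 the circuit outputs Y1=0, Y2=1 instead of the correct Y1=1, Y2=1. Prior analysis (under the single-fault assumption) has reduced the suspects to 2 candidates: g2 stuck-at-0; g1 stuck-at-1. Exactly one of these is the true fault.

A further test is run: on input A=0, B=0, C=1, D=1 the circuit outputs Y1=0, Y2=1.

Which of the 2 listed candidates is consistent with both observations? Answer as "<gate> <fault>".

Evaluate each candidate on input A=0, B=0, C=1, D=1:
  g2 stuck-at-0: g1=0, g2=0 [stuck-at-0], g3=0, g4=0, g5=1 → Y1=0, Y2=1 — matches
  g1 stuck-at-1: g1=1 [stuck-at-1], g2=0, g3=1, g4=1, g5=1 → Y1=1, Y2=1 — eliminated
Only g2 stuck-at-0 reproduces the observed Y1=0, Y2=1.

g2 stuck-at-0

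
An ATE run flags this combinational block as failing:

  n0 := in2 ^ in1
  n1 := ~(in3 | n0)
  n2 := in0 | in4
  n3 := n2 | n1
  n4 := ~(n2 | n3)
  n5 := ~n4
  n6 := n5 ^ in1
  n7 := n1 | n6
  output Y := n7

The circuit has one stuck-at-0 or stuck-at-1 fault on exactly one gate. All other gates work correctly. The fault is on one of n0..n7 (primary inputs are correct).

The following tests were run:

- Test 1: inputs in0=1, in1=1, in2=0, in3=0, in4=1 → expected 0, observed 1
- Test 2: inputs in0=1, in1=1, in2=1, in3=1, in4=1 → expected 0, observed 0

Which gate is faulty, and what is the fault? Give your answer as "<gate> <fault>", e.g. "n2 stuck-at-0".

Fault-free values for test 1 (in0=1, in1=1, in2=0, in3=0, in4=1): n0=1, n1=0, n2=1, n3=1, n4=0, n5=1, n6=0, n7=0, giving Y=0. Observed 1.
Test 1: faults giving observed 1 are {n0 stuck-at-0, n1 stuck-at-1, n2 stuck-at-0, n4 stuck-at-1, n5 stuck-at-0, n6 stuck-at-1, n7 stuck-at-1}.
Test 2 (in0=1, in1=1, in2=1, in3=1, in4=1): fault-free n0=0, n1=0, n2=1, n3=1, n4=0, n5=1, n6=0, n7=0 → 0; observed 0. Eliminates n1 stuck-at-1, n2 stuck-at-0, n4 stuck-at-1, n5 stuck-at-0, n6 stuck-at-1, n7 stuck-at-1.
Only n0 stuck-at-0 is consistent with every test.

n0 stuck-at-0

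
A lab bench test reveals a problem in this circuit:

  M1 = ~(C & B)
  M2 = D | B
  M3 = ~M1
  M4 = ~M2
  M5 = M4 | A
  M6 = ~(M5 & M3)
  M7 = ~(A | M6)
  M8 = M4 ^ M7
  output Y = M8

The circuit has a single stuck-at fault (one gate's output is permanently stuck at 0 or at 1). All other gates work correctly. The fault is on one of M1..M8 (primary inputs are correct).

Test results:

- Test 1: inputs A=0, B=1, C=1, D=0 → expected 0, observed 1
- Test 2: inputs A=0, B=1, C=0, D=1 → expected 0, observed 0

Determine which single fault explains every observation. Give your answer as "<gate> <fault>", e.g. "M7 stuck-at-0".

Fault-free values for test 1 (A=0, B=1, C=1, D=0): M1=0, M2=1, M3=1, M4=0, M5=0, M6=1, M7=0, M8=0, giving Y=0. Observed 1.
Test 1: faults giving observed 1 are {M5 stuck-at-1, M6 stuck-at-0, M7 stuck-at-1, M8 stuck-at-1}.
Test 2 (A=0, B=1, C=0, D=1): fault-free M1=1, M2=1, M3=0, M4=0, M5=0, M6=1, M7=0, M8=0 → 0; observed 0. Eliminates M6 stuck-at-0, M7 stuck-at-1, M8 stuck-at-1.
Only M5 stuck-at-1 is consistent with every test.

M5 stuck-at-1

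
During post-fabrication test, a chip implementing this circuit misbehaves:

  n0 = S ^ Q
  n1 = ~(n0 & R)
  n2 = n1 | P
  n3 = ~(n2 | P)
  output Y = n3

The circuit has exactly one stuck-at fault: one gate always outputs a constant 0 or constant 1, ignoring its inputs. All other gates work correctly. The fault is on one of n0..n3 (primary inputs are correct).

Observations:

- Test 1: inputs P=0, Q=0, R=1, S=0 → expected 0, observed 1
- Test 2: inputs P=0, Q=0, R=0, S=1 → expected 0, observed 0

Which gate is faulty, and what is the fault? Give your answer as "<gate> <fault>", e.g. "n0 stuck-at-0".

Fault-free values for test 1 (P=0, Q=0, R=1, S=0): n0=0, n1=1, n2=1, n3=0, giving Y=0. Observed 1.
Test 1: faults giving observed 1 are {n0 stuck-at-1, n1 stuck-at-0, n2 stuck-at-0, n3 stuck-at-1}.
Test 2 (P=0, Q=0, R=0, S=1): fault-free n0=1, n1=1, n2=1, n3=0 → 0; observed 0. Eliminates n1 stuck-at-0, n2 stuck-at-0, n3 stuck-at-1.
Only n0 stuck-at-1 is consistent with every test.

n0 stuck-at-1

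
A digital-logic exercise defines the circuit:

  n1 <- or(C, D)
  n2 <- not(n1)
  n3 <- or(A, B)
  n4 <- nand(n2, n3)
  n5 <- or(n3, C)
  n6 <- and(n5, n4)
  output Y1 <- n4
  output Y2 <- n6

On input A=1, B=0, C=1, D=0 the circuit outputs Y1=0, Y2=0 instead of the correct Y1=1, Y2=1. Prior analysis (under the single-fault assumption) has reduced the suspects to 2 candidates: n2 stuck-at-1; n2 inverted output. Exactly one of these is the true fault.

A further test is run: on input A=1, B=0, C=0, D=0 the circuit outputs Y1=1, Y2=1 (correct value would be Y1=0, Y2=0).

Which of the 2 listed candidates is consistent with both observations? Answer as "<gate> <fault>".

n2 inverted output

Evaluate each candidate on input A=1, B=0, C=0, D=0:
  n2 stuck-at-1: n1=0, n2=1 [stuck-at-1], n3=1, n4=0, n5=1, n6=0 → Y1=0, Y2=0 — eliminated
  n2 inverted output: n1=0, n2=0 [inverted output], n3=1, n4=1, n5=1, n6=1 → Y1=1, Y2=1 — matches
Only n2 inverted output reproduces the observed Y1=1, Y2=1.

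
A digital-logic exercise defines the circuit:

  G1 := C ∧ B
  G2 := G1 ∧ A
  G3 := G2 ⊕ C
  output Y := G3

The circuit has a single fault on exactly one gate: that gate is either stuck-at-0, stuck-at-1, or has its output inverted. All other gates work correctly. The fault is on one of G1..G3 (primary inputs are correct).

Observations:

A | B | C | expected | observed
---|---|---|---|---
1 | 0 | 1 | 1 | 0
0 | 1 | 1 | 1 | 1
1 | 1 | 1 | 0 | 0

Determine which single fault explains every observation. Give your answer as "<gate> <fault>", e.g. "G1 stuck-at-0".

Fault-free values for test 1 (A=1, B=0, C=1): G1=0, G2=0, G3=1, giving Y=1. Observed 0.
Test 1: faults giving observed 0 are {G1 stuck-at-1, G1 inverted output, G2 stuck-at-1, G2 inverted output, G3 stuck-at-0, G3 inverted output}.
Test 2 (A=0, B=1, C=1): fault-free G1=1, G2=0, G3=1 → 1; observed 1. Eliminates G2 stuck-at-1, G2 inverted output, G3 stuck-at-0, G3 inverted output.
Test 3 (A=1, B=1, C=1): fault-free G1=1, G2=1, G3=0 → 0; observed 0. Eliminates G1 inverted output.
Only G1 stuck-at-1 is consistent with every test.

G1 stuck-at-1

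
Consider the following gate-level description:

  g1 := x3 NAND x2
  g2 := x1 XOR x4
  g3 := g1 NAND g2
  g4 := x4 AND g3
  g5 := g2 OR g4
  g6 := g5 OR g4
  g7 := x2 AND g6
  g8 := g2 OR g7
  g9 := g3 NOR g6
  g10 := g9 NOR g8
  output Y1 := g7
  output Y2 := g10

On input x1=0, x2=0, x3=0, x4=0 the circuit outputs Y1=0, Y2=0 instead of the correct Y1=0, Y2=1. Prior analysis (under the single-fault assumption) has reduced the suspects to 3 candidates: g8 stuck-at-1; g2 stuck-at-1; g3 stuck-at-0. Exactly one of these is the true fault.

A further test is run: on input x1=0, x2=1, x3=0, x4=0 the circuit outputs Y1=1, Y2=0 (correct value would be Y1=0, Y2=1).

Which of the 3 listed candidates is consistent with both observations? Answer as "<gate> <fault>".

Evaluate each candidate on input x1=0, x2=1, x3=0, x4=0:
  g8 stuck-at-1: g1=1, g2=0, g3=1, g4=0, g5=0, g6=0, g7=0, g8=1 [stuck-at-1], g9=0, g10=0 → Y1=0, Y2=0 — eliminated
  g2 stuck-at-1: g1=1, g2=1 [stuck-at-1], g3=0, g4=0, g5=1, g6=1, g7=1, g8=1, g9=0, g10=0 → Y1=1, Y2=0 — matches
  g3 stuck-at-0: g1=1, g2=0, g3=0 [stuck-at-0], g4=0, g5=0, g6=0, g7=0, g8=0, g9=1, g10=0 → Y1=0, Y2=0 — eliminated
Only g2 stuck-at-1 reproduces the observed Y1=1, Y2=0.

g2 stuck-at-1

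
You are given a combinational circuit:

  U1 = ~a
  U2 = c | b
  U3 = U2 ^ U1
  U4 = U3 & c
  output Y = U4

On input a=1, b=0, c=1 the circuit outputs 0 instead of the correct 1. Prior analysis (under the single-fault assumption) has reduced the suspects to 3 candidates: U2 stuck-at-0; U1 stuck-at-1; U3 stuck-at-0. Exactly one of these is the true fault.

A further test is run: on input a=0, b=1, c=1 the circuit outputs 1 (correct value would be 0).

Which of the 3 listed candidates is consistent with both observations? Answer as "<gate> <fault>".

U2 stuck-at-0

Evaluate each candidate on input a=0, b=1, c=1:
  U2 stuck-at-0: U1=1, U2=0 [stuck-at-0], U3=1, U4=1 → 1 — matches
  U1 stuck-at-1: U1=1 [stuck-at-1], U2=1, U3=0, U4=0 → 0 — eliminated
  U3 stuck-at-0: U1=1, U2=1, U3=0 [stuck-at-0], U4=0 → 0 — eliminated
Only U2 stuck-at-0 reproduces the observed 1.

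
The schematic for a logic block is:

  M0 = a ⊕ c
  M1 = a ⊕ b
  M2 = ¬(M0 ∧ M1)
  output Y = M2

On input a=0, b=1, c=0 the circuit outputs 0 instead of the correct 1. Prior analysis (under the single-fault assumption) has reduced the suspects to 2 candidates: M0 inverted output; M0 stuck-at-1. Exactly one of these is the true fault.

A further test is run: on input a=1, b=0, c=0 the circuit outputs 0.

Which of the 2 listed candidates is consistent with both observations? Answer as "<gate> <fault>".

M0 stuck-at-1

Evaluate each candidate on input a=1, b=0, c=0:
  M0 inverted output: M0=0 [inverted output], M1=1, M2=1 → 1 — eliminated
  M0 stuck-at-1: M0=1 [stuck-at-1], M1=1, M2=0 → 0 — matches
Only M0 stuck-at-1 reproduces the observed 0.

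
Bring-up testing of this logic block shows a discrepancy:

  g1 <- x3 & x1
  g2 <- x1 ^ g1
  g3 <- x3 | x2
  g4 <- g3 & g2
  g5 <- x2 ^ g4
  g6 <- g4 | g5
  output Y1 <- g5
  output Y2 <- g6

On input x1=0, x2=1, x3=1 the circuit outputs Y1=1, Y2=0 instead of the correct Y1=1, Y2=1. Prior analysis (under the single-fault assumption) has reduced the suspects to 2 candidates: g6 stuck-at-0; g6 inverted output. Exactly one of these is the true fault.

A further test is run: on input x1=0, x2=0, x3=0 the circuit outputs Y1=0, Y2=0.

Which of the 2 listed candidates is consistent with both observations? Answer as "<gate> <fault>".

Evaluate each candidate on input x1=0, x2=0, x3=0:
  g6 stuck-at-0: g1=0, g2=0, g3=0, g4=0, g5=0, g6=0 [stuck-at-0] → Y1=0, Y2=0 — matches
  g6 inverted output: g1=0, g2=0, g3=0, g4=0, g5=0, g6=1 [inverted output] → Y1=0, Y2=1 — eliminated
Only g6 stuck-at-0 reproduces the observed Y1=0, Y2=0.

g6 stuck-at-0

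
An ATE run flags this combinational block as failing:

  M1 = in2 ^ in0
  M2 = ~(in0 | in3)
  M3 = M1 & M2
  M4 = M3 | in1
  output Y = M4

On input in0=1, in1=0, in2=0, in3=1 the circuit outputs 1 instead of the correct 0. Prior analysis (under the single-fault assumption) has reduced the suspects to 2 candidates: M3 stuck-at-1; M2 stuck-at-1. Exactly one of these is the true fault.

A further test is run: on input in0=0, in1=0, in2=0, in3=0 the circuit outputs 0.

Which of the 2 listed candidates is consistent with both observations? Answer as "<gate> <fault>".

M2 stuck-at-1

Evaluate each candidate on input in0=0, in1=0, in2=0, in3=0:
  M3 stuck-at-1: M1=0, M2=1, M3=1 [stuck-at-1], M4=1 → 1 — eliminated
  M2 stuck-at-1: M1=0, M2=1 [stuck-at-1], M3=0, M4=0 → 0 — matches
Only M2 stuck-at-1 reproduces the observed 0.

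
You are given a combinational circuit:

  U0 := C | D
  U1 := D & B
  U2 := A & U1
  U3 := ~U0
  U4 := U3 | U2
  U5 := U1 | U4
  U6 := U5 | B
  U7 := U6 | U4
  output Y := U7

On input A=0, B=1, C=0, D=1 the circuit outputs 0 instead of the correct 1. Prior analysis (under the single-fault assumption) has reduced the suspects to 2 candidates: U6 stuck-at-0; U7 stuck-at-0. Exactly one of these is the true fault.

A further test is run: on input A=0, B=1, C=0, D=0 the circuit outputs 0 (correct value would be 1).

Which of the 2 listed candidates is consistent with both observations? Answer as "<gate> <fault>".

U7 stuck-at-0

Evaluate each candidate on input A=0, B=1, C=0, D=0:
  U6 stuck-at-0: U0=0, U1=0, U2=0, U3=1, U4=1, U5=1, U6=0 [stuck-at-0], U7=1 → 1 — eliminated
  U7 stuck-at-0: U0=0, U1=0, U2=0, U3=1, U4=1, U5=1, U6=1, U7=0 [stuck-at-0] → 0 — matches
Only U7 stuck-at-0 reproduces the observed 0.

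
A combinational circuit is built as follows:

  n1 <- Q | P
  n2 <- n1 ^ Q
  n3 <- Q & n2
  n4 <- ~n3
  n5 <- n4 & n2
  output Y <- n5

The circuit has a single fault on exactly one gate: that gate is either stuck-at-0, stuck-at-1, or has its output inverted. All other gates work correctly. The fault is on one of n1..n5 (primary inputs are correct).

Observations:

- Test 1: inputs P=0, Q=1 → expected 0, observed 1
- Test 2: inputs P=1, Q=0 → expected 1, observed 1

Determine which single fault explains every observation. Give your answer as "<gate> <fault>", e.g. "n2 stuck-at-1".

Fault-free values for test 1 (P=0, Q=1): n1=1, n2=0, n3=0, n4=1, n5=0, giving Y=0. Observed 1.
Test 1: faults giving observed 1 are {n5 stuck-at-1, n5 inverted output}.
Test 2 (P=1, Q=0): fault-free n1=1, n2=1, n3=0, n4=1, n5=1 → 1; observed 1. Eliminates n5 inverted output.
Only n5 stuck-at-1 is consistent with every test.

n5 stuck-at-1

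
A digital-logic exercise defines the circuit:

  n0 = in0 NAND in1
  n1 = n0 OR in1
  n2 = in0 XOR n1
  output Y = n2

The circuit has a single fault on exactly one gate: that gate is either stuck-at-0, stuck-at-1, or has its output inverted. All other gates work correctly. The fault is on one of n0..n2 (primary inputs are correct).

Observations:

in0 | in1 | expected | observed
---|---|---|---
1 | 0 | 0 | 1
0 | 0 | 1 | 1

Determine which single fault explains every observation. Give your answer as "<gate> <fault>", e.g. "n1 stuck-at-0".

Fault-free values for test 1 (in0=1, in1=0): n0=1, n1=1, n2=0, giving Y=0. Observed 1.
Test 1: faults giving observed 1 are {n0 stuck-at-0, n0 inverted output, n1 stuck-at-0, n1 inverted output, n2 stuck-at-1, n2 inverted output}.
Test 2 (in0=0, in1=0): fault-free n0=1, n1=1, n2=1 → 1; observed 1. Eliminates n0 stuck-at-0, n0 inverted output, n1 stuck-at-0, n1 inverted output, n2 inverted output.
Only n2 stuck-at-1 is consistent with every test.

n2 stuck-at-1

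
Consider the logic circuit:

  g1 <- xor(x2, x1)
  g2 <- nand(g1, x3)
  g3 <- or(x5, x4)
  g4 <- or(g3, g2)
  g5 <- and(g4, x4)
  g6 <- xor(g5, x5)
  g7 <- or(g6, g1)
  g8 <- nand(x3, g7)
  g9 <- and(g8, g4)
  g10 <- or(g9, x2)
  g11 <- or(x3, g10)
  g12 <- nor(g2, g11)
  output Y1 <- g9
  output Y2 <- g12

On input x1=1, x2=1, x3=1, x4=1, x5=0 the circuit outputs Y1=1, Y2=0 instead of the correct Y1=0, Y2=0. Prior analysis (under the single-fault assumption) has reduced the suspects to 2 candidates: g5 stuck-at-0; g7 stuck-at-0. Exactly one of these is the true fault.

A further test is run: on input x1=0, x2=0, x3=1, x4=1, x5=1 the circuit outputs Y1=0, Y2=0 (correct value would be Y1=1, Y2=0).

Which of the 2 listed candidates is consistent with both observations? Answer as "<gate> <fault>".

g5 stuck-at-0

Evaluate each candidate on input x1=0, x2=0, x3=1, x4=1, x5=1:
  g5 stuck-at-0: g1=0, g2=1, g3=1, g4=1, g5=0 [stuck-at-0], g6=1, g7=1, g8=0, g9=0, g10=0, g11=1, g12=0 → Y1=0, Y2=0 — matches
  g7 stuck-at-0: g1=0, g2=1, g3=1, g4=1, g5=1, g6=0, g7=0 [stuck-at-0], g8=1, g9=1, g10=1, g11=1, g12=0 → Y1=1, Y2=0 — eliminated
Only g5 stuck-at-0 reproduces the observed Y1=0, Y2=0.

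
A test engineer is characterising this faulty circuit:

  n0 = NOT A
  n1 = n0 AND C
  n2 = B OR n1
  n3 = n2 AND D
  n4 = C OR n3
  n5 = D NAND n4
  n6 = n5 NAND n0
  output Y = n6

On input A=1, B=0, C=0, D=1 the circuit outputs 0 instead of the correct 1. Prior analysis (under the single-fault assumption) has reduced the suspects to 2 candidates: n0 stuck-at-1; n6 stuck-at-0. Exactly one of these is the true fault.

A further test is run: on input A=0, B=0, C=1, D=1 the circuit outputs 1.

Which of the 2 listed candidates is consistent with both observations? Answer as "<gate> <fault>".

Evaluate each candidate on input A=0, B=0, C=1, D=1:
  n0 stuck-at-1: n0=1 [stuck-at-1], n1=1, n2=1, n3=1, n4=1, n5=0, n6=1 → 1 — matches
  n6 stuck-at-0: n0=1, n1=1, n2=1, n3=1, n4=1, n5=0, n6=0 [stuck-at-0] → 0 — eliminated
Only n0 stuck-at-1 reproduces the observed 1.

n0 stuck-at-1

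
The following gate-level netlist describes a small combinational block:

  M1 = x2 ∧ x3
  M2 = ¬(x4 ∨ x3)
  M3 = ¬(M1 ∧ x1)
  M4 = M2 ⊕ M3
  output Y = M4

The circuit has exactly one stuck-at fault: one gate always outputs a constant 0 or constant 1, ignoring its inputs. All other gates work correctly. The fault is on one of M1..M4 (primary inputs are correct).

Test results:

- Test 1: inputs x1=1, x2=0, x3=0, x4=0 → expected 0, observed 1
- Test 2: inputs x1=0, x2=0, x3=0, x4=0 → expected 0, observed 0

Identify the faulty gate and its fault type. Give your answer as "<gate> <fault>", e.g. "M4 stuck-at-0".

M1 stuck-at-1

Fault-free values for test 1 (x1=1, x2=0, x3=0, x4=0): M1=0, M2=1, M3=1, M4=0, giving Y=0. Observed 1.
Test 1: faults giving observed 1 are {M1 stuck-at-1, M2 stuck-at-0, M3 stuck-at-0, M4 stuck-at-1}.
Test 2 (x1=0, x2=0, x3=0, x4=0): fault-free M1=0, M2=1, M3=1, M4=0 → 0; observed 0. Eliminates M2 stuck-at-0, M3 stuck-at-0, M4 stuck-at-1.
Only M1 stuck-at-1 is consistent with every test.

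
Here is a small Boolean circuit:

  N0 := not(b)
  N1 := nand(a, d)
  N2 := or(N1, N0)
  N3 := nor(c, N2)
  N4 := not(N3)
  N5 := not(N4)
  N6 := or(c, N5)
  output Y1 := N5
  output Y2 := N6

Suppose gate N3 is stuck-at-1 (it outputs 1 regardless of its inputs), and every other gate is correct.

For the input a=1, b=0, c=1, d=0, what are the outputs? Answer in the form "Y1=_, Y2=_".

Propagate with N3 forced: N0=1, N1=1, N2=1, N3=1 [stuck-at-1], N4=0, N5=1, N6=1.
So the outputs are Y1=1, Y2=1. (Without the fault they would be Y1=0, Y2=1.)

Y1=1, Y2=1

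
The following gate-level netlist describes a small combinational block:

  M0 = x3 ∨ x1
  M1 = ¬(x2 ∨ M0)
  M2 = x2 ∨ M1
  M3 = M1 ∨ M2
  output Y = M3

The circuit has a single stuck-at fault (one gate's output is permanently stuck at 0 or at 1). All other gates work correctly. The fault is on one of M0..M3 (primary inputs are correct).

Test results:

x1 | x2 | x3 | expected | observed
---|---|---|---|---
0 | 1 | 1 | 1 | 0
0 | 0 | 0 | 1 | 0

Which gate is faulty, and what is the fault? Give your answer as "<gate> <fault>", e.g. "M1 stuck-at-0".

Fault-free values for test 1 (x1=0, x2=1, x3=1): M0=1, M1=0, M2=1, M3=1, giving Y=1. Observed 0.
Test 1: faults giving observed 0 are {M2 stuck-at-0, M3 stuck-at-0}.
Test 2 (x1=0, x2=0, x3=0): fault-free M0=0, M1=1, M2=1, M3=1 → 1; observed 0. Eliminates M2 stuck-at-0.
Only M3 stuck-at-0 is consistent with every test.

M3 stuck-at-0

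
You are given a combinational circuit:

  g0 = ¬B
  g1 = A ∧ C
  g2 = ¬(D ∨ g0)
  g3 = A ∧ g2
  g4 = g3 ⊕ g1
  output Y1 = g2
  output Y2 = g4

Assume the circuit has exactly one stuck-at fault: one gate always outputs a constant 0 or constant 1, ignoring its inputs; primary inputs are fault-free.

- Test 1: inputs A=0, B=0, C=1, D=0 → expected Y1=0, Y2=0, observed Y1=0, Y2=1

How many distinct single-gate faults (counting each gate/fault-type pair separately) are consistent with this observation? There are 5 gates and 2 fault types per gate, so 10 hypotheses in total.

3

Fault-free: g0=1, g1=0, g2=0, g3=0, g4=0 → Y1=0, Y2=0. Observed Y1=0, Y2=1.
  g0 stuck-at-0: output Y1=1, Y2=0 ✗
  g0 stuck-at-1: output Y1=0, Y2=0 ✗
  g1 stuck-at-0: output Y1=0, Y2=0 ✗
  g1 stuck-at-1: output Y1=0, Y2=1 ✓
  g2 stuck-at-0: output Y1=0, Y2=0 ✗
  g2 stuck-at-1: output Y1=1, Y2=0 ✗
  g3 stuck-at-0: output Y1=0, Y2=0 ✗
  g3 stuck-at-1: output Y1=0, Y2=1 ✓
  g4 stuck-at-0: output Y1=0, Y2=0 ✗
  g4 stuck-at-1: output Y1=0, Y2=1 ✓
Consistent faults: {g1 stuck-at-1, g3 stuck-at-1, g4 stuck-at-1} — 3 in all.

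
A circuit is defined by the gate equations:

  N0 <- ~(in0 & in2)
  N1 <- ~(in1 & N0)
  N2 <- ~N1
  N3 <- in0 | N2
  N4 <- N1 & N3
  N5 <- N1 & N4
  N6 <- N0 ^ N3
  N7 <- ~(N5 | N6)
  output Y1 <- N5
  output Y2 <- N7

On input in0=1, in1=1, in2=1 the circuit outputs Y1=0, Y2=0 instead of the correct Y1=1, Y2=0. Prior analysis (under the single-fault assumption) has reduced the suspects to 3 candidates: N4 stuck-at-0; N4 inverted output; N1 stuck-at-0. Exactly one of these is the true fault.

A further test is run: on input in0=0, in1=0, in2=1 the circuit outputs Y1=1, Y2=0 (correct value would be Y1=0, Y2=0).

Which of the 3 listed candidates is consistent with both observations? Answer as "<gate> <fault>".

N4 inverted output

Evaluate each candidate on input in0=0, in1=0, in2=1:
  N4 stuck-at-0: N0=1, N1=1, N2=0, N3=0, N4=0 [stuck-at-0], N5=0, N6=1, N7=0 → Y1=0, Y2=0 — eliminated
  N4 inverted output: N0=1, N1=1, N2=0, N3=0, N4=1 [inverted output], N5=1, N6=1, N7=0 → Y1=1, Y2=0 — matches
  N1 stuck-at-0: N0=1, N1=0 [stuck-at-0], N2=1, N3=1, N4=0, N5=0, N6=0, N7=1 → Y1=0, Y2=1 — eliminated
Only N4 inverted output reproduces the observed Y1=1, Y2=0.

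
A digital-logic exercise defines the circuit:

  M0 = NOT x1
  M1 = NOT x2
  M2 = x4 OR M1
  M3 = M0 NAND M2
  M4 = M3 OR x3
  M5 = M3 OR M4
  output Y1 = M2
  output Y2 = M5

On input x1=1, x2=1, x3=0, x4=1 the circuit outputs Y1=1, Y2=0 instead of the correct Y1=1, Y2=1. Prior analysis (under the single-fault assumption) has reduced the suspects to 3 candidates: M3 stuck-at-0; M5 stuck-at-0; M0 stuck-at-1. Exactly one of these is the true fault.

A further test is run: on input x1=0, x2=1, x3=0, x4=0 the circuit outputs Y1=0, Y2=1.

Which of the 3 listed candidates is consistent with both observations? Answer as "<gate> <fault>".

Evaluate each candidate on input x1=0, x2=1, x3=0, x4=0:
  M3 stuck-at-0: M0=1, M1=0, M2=0, M3=0 [stuck-at-0], M4=0, M5=0 → Y1=0, Y2=0 — eliminated
  M5 stuck-at-0: M0=1, M1=0, M2=0, M3=1, M4=1, M5=0 [stuck-at-0] → Y1=0, Y2=0 — eliminated
  M0 stuck-at-1: M0=1 [stuck-at-1], M1=0, M2=0, M3=1, M4=1, M5=1 → Y1=0, Y2=1 — matches
Only M0 stuck-at-1 reproduces the observed Y1=0, Y2=1.

M0 stuck-at-1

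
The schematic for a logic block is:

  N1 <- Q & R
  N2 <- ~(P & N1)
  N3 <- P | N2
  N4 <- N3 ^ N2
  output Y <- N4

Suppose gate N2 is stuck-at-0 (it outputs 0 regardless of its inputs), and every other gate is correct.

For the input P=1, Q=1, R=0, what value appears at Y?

Propagate with N2 forced: N1=0, N2=0 [stuck-at-0], N3=1, N4=1.
So Y = 1. (Without the fault it would be 0.)

1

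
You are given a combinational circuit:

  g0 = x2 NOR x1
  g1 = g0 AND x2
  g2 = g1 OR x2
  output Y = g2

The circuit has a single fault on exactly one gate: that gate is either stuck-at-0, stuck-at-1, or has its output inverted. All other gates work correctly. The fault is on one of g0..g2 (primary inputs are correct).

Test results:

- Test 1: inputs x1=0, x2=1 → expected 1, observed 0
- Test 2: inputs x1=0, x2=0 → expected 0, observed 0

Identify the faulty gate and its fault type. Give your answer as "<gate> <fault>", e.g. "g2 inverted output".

Fault-free values for test 1 (x1=0, x2=1): g0=0, g1=0, g2=1, giving Y=1. Observed 0.
Test 1: faults giving observed 0 are {g2 stuck-at-0, g2 inverted output}.
Test 2 (x1=0, x2=0): fault-free g0=1, g1=0, g2=0 → 0; observed 0. Eliminates g2 inverted output.
Only g2 stuck-at-0 is consistent with every test.

g2 stuck-at-0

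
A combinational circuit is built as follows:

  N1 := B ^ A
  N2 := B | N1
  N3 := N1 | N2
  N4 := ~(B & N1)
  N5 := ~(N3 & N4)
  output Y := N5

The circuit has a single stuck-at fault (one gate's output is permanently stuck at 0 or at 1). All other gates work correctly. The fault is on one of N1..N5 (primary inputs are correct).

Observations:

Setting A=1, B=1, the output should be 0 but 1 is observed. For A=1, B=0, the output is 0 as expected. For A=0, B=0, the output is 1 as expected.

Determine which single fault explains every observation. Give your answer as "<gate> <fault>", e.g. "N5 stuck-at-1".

Fault-free values for test 1 (A=1, B=1): N1=0, N2=1, N3=1, N4=1, N5=0, giving Y=0. Observed 1.
Test 1: faults giving observed 1 are {N1 stuck-at-1, N2 stuck-at-0, N3 stuck-at-0, N4 stuck-at-0, N5 stuck-at-1}.
Test 2 (A=1, B=0): fault-free N1=1, N2=1, N3=1, N4=1, N5=0 → 0; observed 0. Eliminates N3 stuck-at-0, N4 stuck-at-0, N5 stuck-at-1.
Test 3 (A=0, B=0): fault-free N1=0, N2=0, N3=0, N4=1, N5=1 → 1; observed 1. Eliminates N1 stuck-at-1.
Only N2 stuck-at-0 is consistent with every test.

N2 stuck-at-0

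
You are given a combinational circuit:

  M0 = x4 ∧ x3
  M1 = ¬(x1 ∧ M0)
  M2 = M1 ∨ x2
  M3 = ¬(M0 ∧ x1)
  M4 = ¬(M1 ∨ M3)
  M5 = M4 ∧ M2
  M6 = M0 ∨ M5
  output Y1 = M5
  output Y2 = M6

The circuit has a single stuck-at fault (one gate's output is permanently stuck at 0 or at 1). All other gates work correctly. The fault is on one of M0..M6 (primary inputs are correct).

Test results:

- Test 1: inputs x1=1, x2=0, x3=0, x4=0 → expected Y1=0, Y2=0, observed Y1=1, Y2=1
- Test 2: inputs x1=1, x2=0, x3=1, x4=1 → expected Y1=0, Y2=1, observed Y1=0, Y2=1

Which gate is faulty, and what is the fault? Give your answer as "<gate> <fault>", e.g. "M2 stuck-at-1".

Fault-free values for test 1 (x1=1, x2=0, x3=0, x4=0): M0=0, M1=1, M2=1, M3=1, M4=0, M5=0, M6=0, giving Y1=0, Y2=0. Observed Y1=1, Y2=1.
Test 1: faults giving observed Y1=1, Y2=1 are {M4 stuck-at-1, M5 stuck-at-1}.
Test 2 (x1=1, x2=0, x3=1, x4=1): fault-free M0=1, M1=0, M2=0, M3=0, M4=1, M5=0, M6=1 → Y1=0, Y2=1; observed Y1=0, Y2=1. Eliminates M5 stuck-at-1.
Only M4 stuck-at-1 is consistent with every test.

M4 stuck-at-1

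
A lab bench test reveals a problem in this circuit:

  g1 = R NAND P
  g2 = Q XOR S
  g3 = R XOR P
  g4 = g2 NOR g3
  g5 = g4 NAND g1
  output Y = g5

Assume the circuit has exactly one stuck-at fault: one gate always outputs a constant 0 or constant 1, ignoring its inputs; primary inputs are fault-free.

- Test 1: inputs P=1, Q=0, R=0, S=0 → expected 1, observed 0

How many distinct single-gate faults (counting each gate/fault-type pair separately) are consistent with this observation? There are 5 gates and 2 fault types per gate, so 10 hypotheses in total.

Fault-free: g1=1, g2=0, g3=1, g4=0, g5=1 → 1. Observed 0.
  g1 stuck-at-0: output 1 ✗
  g1 stuck-at-1: output 1 ✗
  g2 stuck-at-0: output 1 ✗
  g2 stuck-at-1: output 1 ✗
  g3 stuck-at-0: output 0 ✓
  g3 stuck-at-1: output 1 ✗
  g4 stuck-at-0: output 1 ✗
  g4 stuck-at-1: output 0 ✓
  g5 stuck-at-0: output 0 ✓
  g5 stuck-at-1: output 1 ✗
Consistent faults: {g3 stuck-at-0, g4 stuck-at-1, g5 stuck-at-0} — 3 in all.

3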